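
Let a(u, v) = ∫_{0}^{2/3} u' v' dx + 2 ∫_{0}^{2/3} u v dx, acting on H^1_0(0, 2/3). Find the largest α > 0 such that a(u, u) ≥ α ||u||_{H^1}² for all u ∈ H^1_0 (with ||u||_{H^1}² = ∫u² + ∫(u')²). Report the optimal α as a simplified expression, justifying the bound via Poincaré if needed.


α = 1

Coercivity of a(·,·) on H^1_0(0, 2/3) means a(u, u) ≥ α ||u||_{H^1}² for every u ∈ H^1_0.
The interval has length L = 2/3, and Poincaré/coercivity depend only on L. Here a(u, u) = ∫(u')² + (2)·∫u².
Here c = 2 ≥ 1, so a(u,u) = ∫(u')² + c∫u² ≥ ∫(u')² + ∫u² = ||u||_{H^1}², i.e. α = 1 works. No larger α is possible: a(u,u) ≥ α||u||_{H^1}² means (1−α)∫(u')² ≥ (α−c)∫u², and for the modes u_n = sin(nπ(x−x₀)/L) (x₀ the left endpoint) one has ∫u_n²/∫(u_n')² = (L/(nπ))² → 0, so a(u_n,u_n)/||u_n||_{H^1}² → 1. Hence the optimal constant is α = 1.
Therefore α = 1.


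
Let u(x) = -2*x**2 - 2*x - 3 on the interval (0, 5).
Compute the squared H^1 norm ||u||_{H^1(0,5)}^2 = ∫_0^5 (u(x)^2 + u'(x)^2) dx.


||u||_{H^1}^2 = 16495/3

The H^1 norm (squared) on an interval (0, L) is
  ||u||_{H^1}^2 = ∫_0^L u(x)^2 dx + ∫_0^L u'(x)^2 dx.
Compute u'(x) = -4*x - 2.
Then u(x)^2 = 4*x**4 + 8*x**3 + 16*x**2 + 12*x + 9 and u'(x)^2 = 16*x**2 + 16*x + 4.
Integrate each monomial from 0 to 5 using ∫_0^5 c·x^n dx = c·5^(n+1)/(n+1):
  ∫_0^5 u(x)^2 dx = ∫_0^5 (4*x^4 + 8*x^3 + 16*x^2 + 12*x + 9) dx. Term by term:
    ∫_0^5 4*x^4 dx = 2500;  ∫_0^5 8*x^3 dx = 1250;  ∫_0^5 16*x^2 dx = 2000/3;
    ∫_0^5 12*x dx = 150;  ∫_0^5 9 dx = 45.
  Sum: 2500 + 1250 + 2000/3 + 150 + 45 = 13835/3.
  ∫_0^5 u'(x)^2 dx = ∫_0^5 (16*x^2 + 16*x + 4) dx. Term by term:
    ∫_0^5 16*x^2 dx = 2000/3;  ∫_0^5 16*x dx = 200;  ∫_0^5 4 dx = 20.
  Sum: 2000/3 + 200 + 20 = 2660/3.
Adding: ||u||_{H^1}^2 = 13835/3 + 2660/3 = 16495/3.


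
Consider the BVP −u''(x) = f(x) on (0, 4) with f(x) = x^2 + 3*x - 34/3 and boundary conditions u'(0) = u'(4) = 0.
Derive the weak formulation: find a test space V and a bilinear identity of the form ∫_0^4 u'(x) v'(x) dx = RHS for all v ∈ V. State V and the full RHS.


V = H^1(0, 4) (no boundary constraint on v; u is determined up to an additive constant); weak form: ∫_0^4 u'v' dx = ∫_0^4 (x^2 + 3*x - 34/3) v dx for all v ∈ V.

Multiply both sides by a test function v and integrate from 0 to 4:
  ∫_0^4 −u''(x) v(x) dx = ∫_0^4 f(x) v(x) dx.
Integrate the LHS by parts once:
  ∫_0^4 −u'' v dx = −[u'(x) v(x)]_0^4 + ∫_0^4 u'(x) v'(x) dx.
Thus ∫_0^4 u'(x) v'(x) dx = ∫_0^4 f(x) v(x) dx + [u'(x) v(x)]_0^4.
Choose V so that boundary terms are either known or forced to vanish.
u has homogeneous Neumann: u'(0) = u'(4) = 0. So [u' v]_0^4 = 0·v(4) − 0·v(0) = 0 for any v; take V = H^1(0, 4).
Weak formulation: find u (satisfying any essential BC) such that ∫_0^4 u'(x) v'(x) dx = ∫_0^4 f v dx for all v ∈ V (homogeneous Neumann, so boundary terms vanish).
Substituting f(x) = x^2 + 3*x - 34/3, the right-hand side is ∫_0^4 (x^2 + 3*x - 34/3) v dx.
Compatibility check (pure Neumann): taking v ≡ 1 ∈ V gives 0 = ∫_0^4 f dx + (0) − (0), i.e. ∫_0^4 f dx must equal u'(0) − u'(4) = 0. Indeed ∫_0^4 (x^2 + 3*x - 34/3) dx = 0, so the data are compatible. The solution is then unique only up to an additive constant (fix it e.g. by requiring ∫_0^4 u dx = 0).


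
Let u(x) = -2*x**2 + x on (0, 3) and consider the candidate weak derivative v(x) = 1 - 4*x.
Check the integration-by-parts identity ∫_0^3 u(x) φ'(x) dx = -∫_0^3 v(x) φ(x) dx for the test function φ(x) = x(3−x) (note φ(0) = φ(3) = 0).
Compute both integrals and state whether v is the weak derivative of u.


LHS = 45/2, RHS = 45/2. Yes, v = u' weakly.

u(x) = -2*x**2 + x, classical derivative u'(x) = 1 - 4*x.
φ(x) = x(3−x), so φ'(x) = 3 - 2*x.
Note φ(0) = φ(3) = 0, so the boundary term u·φ vanishes.
LHS = ∫_0^3 u(x) φ'(x) dx = ∫_0^3 (4*x^3 - 8*x^2 + 3*x) dx. Term by term:
  ∫_0^3 4*x^3 dx = 81;  ∫_0^3 -8*x^2 dx = -72;  ∫_0^3 3*x dx = 27/2.
Sum: 81 − 72 + 27/2 = 45/2.
So LHS = 45/2.
∫_0^3 v(x) φ(x) dx = ∫_0^3 (4*x^3 - 13*x^2 + 3*x) dx. Term by term:
  ∫_0^3 4*x^3 dx = 81;  ∫_0^3 -13*x^2 dx = -117;  ∫_0^3 3*x dx = 27/2.
Sum: 81 − 117 + 27/2 = -45/2.
So RHS = -∫_0^3 v(x) φ(x) dx = 45/2.
LHS = RHS, so the identity holds for this test φ.
Moreover u is smooth here and v(x) = u'(x) = 1 - 4*x pointwise, so the identity holds for every test function. Hence v is the weak derivative of u.


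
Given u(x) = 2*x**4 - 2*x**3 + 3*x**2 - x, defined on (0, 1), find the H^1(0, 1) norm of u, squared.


||u||_{H^1}^2 = 1139/126

The H^1 norm (squared) on an interval (0, L) is
  ||u||_{H^1}^2 = ∫_0^L u(x)^2 dx + ∫_0^L u'(x)^2 dx.
Compute u'(x) = 8*x**3 - 6*x**2 + 6*x - 1.
Then u(x)^2 = 4*x**8 - 8*x**7 + 16*x**6 - 16*x**5 + 13*x**4 - 6*x**3 + x**2 and u'(x)^2 = 64*x**6 - 96*x**5 + 132*x**4 - 88*x**3 + 48*x**2 - 12*x + 1.
Integrate each monomial from 0 to 1 using ∫_0^1 c·x^n dx = c·1^(n+1)/(n+1):
  ∫_0^1 u(x)^2 dx = ∫_0^1 (4*x^8 - 8*x^7 + 16*x^6 - 16*x^5 + 13*x^4 - 6*x^3 + x^2) dx. Term by term:
    ∫_0^1 4*x^8 dx = 4/9;  ∫_0^1 -8*x^7 dx = -1;  ∫_0^1 16*x^6 dx = 16/7;
    ∫_0^1 -16*x^5 dx = -8/3;  ∫_0^1 13*x^4 dx = 13/5;  ∫_0^1 -6*x^3 dx = -3/2;
    ∫_0^1 x^2 dx = 1/3.
  Sum: 4/9 − 1 + 16/7 − 8/3 + 13/5 − 3/2 + 1/3 = 313/630.
  ∫_0^1 u'(x)^2 dx = ∫_0^1 (64*x^6 - 96*x^5 + 132*x^4 - 88*x^3 + 48*x^2 - 12*x + 1) dx. Term by term:
    ∫_0^1 64*x^6 dx = 64/7;  ∫_0^1 -96*x^5 dx = -16;  ∫_0^1 132*x^4 dx = 132/5;
    ∫_0^1 -88*x^3 dx = -22;  ∫_0^1 48*x^2 dx = 16;  ∫_0^1 -12*x dx = -6;
    ∫_0^1 1 dx = 1.
  Sum: 64/7 − 16 + 132/5 − 22 + 16 − 6 + 1 = 299/35.
Adding: ||u||_{H^1}^2 = 313/630 + 299/35 = 1139/126.


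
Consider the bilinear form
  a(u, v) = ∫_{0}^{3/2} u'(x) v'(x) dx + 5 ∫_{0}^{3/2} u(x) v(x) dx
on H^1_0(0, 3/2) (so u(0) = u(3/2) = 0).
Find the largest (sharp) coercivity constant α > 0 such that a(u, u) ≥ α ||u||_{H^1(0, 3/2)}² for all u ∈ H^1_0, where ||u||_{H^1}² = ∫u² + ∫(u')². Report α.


α = 1

Coercivity of a(·,·) on H^1_0(0, 3/2) means a(u, u) ≥ α ||u||_{H^1}² for every u ∈ H^1_0.
The interval has length L = 3/2, and Poincaré/coercivity depend only on L. Here a(u, u) = ∫(u')² + (5)·∫u².
Here c = 5 ≥ 1, so a(u,u) = ∫(u')² + c∫u² ≥ ∫(u')² + ∫u² = ||u||_{H^1}², i.e. α = 1 works. No larger α is possible: a(u,u) ≥ α||u||_{H^1}² means (1−α)∫(u')² ≥ (α−c)∫u², and for the modes u_n = sin(nπ(x−x₀)/L) (x₀ the left endpoint) one has ∫u_n²/∫(u_n')² = (L/(nπ))² → 0, so a(u_n,u_n)/||u_n||_{H^1}² → 1. Hence the optimal constant is α = 1.
Therefore α = 1.


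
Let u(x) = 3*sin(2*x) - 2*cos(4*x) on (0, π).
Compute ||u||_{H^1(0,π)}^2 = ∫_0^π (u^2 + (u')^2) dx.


||u||_{H^1(0,π)}^2 = 113*π/2

u'(x) = 8*sin(4*x) + 6*cos(2*x).
Expand u² and (u')² and integrate term by term on (0, π), using: for integers n ≥ 1, ∫_0^π sin²(nx) dx = ∫_0^π cos²(nx) dx = π/2; for n ≠ n', ∫_0^π sin(nx)sin(n'x) dx = ∫_0^π cos(nx)cos(n'x) dx = 0; and by product-to-sum, ∫_0^π sin(nx)cos(n'x) dx = ½∫_0^π [sin((n+n')x) + sin((n−n')x)] dx, which is 0 when n+n' is even and 2n/(n²−n'²) when n+n' is odd (it need not vanish on (0, π)).
  u² squared terms: (-2)²·∫cos(4x)² dx = 4·π/2 = 2*π;  (3)²·∫sin(2x)² dx = 9·π/2 = 9*π/2.
  u² cross terms: 2·(-2)·(3)·∫cos(4x)·sin(2x) dx = -12·(0) = 0.
  So ∫_0^π u² dx = 2*π + 9*π/2 + 0 = 13*π/2.
  (u')² squared terms: (6)²·∫cos(2x)² dx = 36·π/2 = 18*π;  (8)²·∫sin(4x)² dx = 64·π/2 = 32*π.
  (u')² cross terms: 2·(6)·(8)·∫cos(2x)·sin(4x) dx = 96·(0) = 0.
  So ∫_0^π (u')² dx = 18*π + 32*π + 0 = 50*π.
||u||_{H^1}^2 = (13*π/2) + (50*π) = 113*π/2.


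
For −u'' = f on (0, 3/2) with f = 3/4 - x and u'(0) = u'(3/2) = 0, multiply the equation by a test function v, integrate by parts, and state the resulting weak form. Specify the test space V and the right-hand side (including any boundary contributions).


V = H^1(0, 3/2) (no boundary constraint on v; u is determined up to an additive constant); weak form: ∫_0^3/2 u'v' dx = ∫_0^3/2 (3/4 - x) v dx for all v ∈ V.

Multiply both sides by a test function v and integrate from 0 to 3/2:
  ∫_0^3/2 −u''(x) v(x) dx = ∫_0^3/2 f(x) v(x) dx.
Integrate the LHS by parts once:
  ∫_0^3/2 −u'' v dx = −[u'(x) v(x)]_0^3/2 + ∫_0^3/2 u'(x) v'(x) dx.
Thus ∫_0^3/2 u'(x) v'(x) dx = ∫_0^3/2 f(x) v(x) dx + [u'(x) v(x)]_0^3/2.
Choose V so that boundary terms are either known or forced to vanish.
u has homogeneous Neumann: u'(0) = u'(3/2) = 0. So [u' v]_0^3/2 = 0·v(3/2) − 0·v(0) = 0 for any v; take V = H^1(0, 3/2).
Weak formulation: find u (satisfying any essential BC) such that ∫_0^3/2 u'(x) v'(x) dx = ∫_0^3/2 f v dx for all v ∈ V (homogeneous Neumann, so boundary terms vanish).
Substituting f(x) = 3/4 - x, the right-hand side is ∫_0^3/2 (3/4 - x) v dx.
Compatibility check (pure Neumann): taking v ≡ 1 ∈ V gives 0 = ∫_0^3/2 f dx + (0) − (0), i.e. ∫_0^3/2 f dx must equal u'(0) − u'(3/2) = 0. Indeed ∫_0^3/2 (3/4 - x) dx = 0, so the data are compatible. The solution is then unique only up to an additive constant (fix it e.g. by requiring ∫_0^3/2 u dx = 0).


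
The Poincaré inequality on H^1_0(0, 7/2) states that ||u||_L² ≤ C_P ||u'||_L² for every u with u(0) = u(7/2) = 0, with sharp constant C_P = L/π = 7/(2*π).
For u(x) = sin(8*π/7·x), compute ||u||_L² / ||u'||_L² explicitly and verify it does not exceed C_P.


||u||_L² / ||u'||_L² = 7/(8*π) < C_P = 7/(2*π).

u(x) = sin(8*π/7·x), so u'(x) = 8*π*cos(8*π*x/7)/7.
Writing u(x) = A·sin(kπx/L) with A = 1 and k = 4, use ∫_0^L sin²(kπx/L) dx = L/2 and ∫_0^L cos²(kπx/L) dx = L/2.
u² = 1·sin²(8*π/7·x) and (u')² = 64*π^2/49·cos²(8*π/7·x), and each of sin², cos² integrates to L/2 = 7/4 over (0, 7/2).
∫_0^7/2 u² dx = 7/4, so ||u||_L² = sqrt(7)/2.
∫_0^7/2 (u')² dx = 16*π^2/7, so ||u'||_L² = 4*sqrt(7)*π/7.
Ratio ||u||_L² / ||u'||_L² = 7/(8*π).
Sharp Poincaré constant on H^1_0(0, 7/2) is C_P = L/π = 7/(2*π), achieved by sin(2*π/7·x).
This is the k = 4 harmonic; the ratio L/(kπ) is strictly less than C_P = L/π, consistent with the sharp inequality ||u||_L² ≤ C_P ||u'||_L².


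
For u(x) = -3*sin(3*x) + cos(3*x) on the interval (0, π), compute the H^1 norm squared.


||u||_{H^1(0,π)}^2 = 50*π

u'(x) = -3*sin(3*x) - 9*cos(3*x).
Expand u² and (u')² and integrate term by term on (0, π), using: for integers n ≥ 1, ∫_0^π sin²(nx) dx = ∫_0^π cos²(nx) dx = π/2; for n ≠ n', ∫_0^π sin(nx)sin(n'x) dx = ∫_0^π cos(nx)cos(n'x) dx = 0; and by product-to-sum, ∫_0^π sin(nx)cos(n'x) dx = ½∫_0^π [sin((n+n')x) + sin((n−n')x)] dx, which is 0 when n+n' is even and 2n/(n²−n'²) when n+n' is odd (it need not vanish on (0, π)).
  u² squared terms: (-3)²·∫sin(3x)² dx = 9·π/2 = 9*π/2;  (1)²·∫cos(3x)² dx = 1·π/2 = π/2.
  u² cross terms: 2·(-3)·(1)·∫sin(3x)·cos(3x) dx = -6·(0) = 0.
  So ∫_0^π u² dx = 9*π/2 + π/2 + 0 = 5*π.
  (u')² squared terms: (-9)²·∫cos(3x)² dx = 81·π/2 = 81*π/2;  (-3)²·∫sin(3x)² dx = 9·π/2 = 9*π/2.
  (u')² cross terms: 2·(-9)·(-3)·∫cos(3x)·sin(3x) dx = 54·(0) = 0.
  So ∫_0^π (u')² dx = 81*π/2 + 9*π/2 + 0 = 45*π.
||u||_{H^1}^2 = (5*π) + (45*π) = 50*π.


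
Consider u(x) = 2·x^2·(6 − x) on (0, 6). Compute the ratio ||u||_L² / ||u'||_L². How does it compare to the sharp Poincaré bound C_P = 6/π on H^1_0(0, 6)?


||u||_L² / ||u'||_L² = 3*sqrt(14)/7 < C_P = 6/π.

u(x) = 2·x^2·(6 − x), so u'(x) = 6*x*(4 - x).
u(x) = 2·x^2·(6 − x) vanishes at x = 0 and x = 6, so u ∈ H^1_0(0, 6). Differentiate via the product rule and integrate the resulting polynomials term by term.
  ∫_0^6 u² dx = ∫_0^6 (4*x^6 - 48*x^5 + 144*x^4) dx. Term by term:
    ∫_0^6 4*x^6 dx = 1119744/7;  ∫_0^6 -48*x^5 dx = -373248;  ∫_0^6 144*x^4 dx = 1119744/5.
  Sum: 1119744/7 − 373248 + 1119744/5 = 373248/35.
  ∫_0^6 (u')² dx = ∫_0^6 (36*x^4 - 288*x^3 + 576*x^2) dx. Term by term:
    ∫_0^6 36*x^4 dx = 279936/5;  ∫_0^6 -288*x^3 dx = -93312;  ∫_0^6 576*x^2 dx = 41472.
  Sum: 279936/5 − 93312 + 41472 = 20736/5.
∫_0^6 u² dx = 373248/35, so ||u||_L² = 432*sqrt(70)/35.
∫_0^6 (u')² dx = 20736/5, so ||u'||_L² = 144*sqrt(5)/5.
Ratio ||u||_L² / ||u'||_L² = 3*sqrt(14)/7.
Sharp Poincaré constant on H^1_0(0, 6) is C_P = L/π = 6/π, achieved by sin(π/6·x).
A polynomial bump cannot attain the sharp Poincaré constant (only the first sine eigenfunction does), so the ratio is strictly less than C_P, consistent with ||u||_L² ≤ C_P ||u'||_L².


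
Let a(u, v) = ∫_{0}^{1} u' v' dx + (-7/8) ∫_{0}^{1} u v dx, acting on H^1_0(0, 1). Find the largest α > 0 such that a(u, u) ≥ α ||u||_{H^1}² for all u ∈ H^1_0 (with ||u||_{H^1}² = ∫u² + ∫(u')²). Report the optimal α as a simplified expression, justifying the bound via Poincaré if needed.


α = (-7/8 + π^2)/(1 + π^2)

Coercivity of a(·,·) on H^1_0(0, 1) means a(u, u) ≥ α ||u||_{H^1}² for every u ∈ H^1_0.
The interval has length L = 1, and Poincaré/coercivity depend only on L. Here a(u, u) = ∫(u')² + (-7/8)·∫u².
Here c = -7/8 < 0 with |c| < (π/L)² = π^2, so coercivity still holds. The condition a(u,u) ≥ α||u||_{H^1}² reads (1−α)∫(u')² ≥ (α−c)∫u². Any admissible α is ≤ 1 (rapidly oscillating u have ∫u²/∫(u')² → 0), and α = 1 would force 0 ≥ (1−c)∫u², impossible since c < 1; so 1−α > 0. By the sharp Poincaré inequality on H^1_0 of an interval of length L, ∫(u')² ≥ (π/L)²∫u² with equality for the first sine mode sin(π(x−x₀)/L) (x₀ the left endpoint), so the inequality holds for all u iff (1−α)(π/L)² ≥ α − c, i.e. α ≤ ((π/L)² + c)/((π/L)² + 1) = (1 + c(L/π)²)/(1 + (L/π)²). (Direct route, valid since c ≤ 0: Poincaré gives c∫u² ≥ c(L/π)²∫(u')², so a(u,u) ≥ (1 + c(L/π)²)∫(u')², while ||u||_{H^1}² ≤ (1 + (L/π)²)∫(u')²; dividing yields the same α.) With (π/L)² = π^2 and c = -7/8, the largest admissible constant is α = ((π/L)² + c)/((π/L)² + 1).
Simplifying, α = (-7/8 + π^2)/(1 + π^2).


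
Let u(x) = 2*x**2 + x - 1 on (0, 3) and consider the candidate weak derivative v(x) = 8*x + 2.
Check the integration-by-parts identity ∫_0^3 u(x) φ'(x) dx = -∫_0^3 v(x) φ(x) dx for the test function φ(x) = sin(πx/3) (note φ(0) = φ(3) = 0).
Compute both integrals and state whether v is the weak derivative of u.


LHS = -42/π, RHS = -84/π. No, v is not the weak derivative of u.

u(x) = 2*x**2 + x - 1, classical derivative u'(x) = 4*x + 1.
φ(x) = sin(πx/3), so φ'(x) = π*cos(π*x/3)/3.
Note φ(0) = φ(3) = 0, so the boundary term u·φ vanishes.
LHS = ∫_0^3 u(x) φ'(x) dx = ∫_0^3 (2*π*x^2*cos(π*x/3)/3 + π*x*cos(π*x/3)/3 - π*cos(π*x/3)/3) dx. Term by term:
  ∫_0^3 -π*cos(π*x/3)/3 dx = 0;  ∫_0^3 π*x*cos(π*x/3)/3 dx = -6/π;  ∫_0^3 2*π*x^2*cos(π*x/3)/3 dx = -36/π.
Sum: 0 − 6/π − 36/π = -42/π.
So LHS = -42/π.
∫_0^3 v(x) φ(x) dx = ∫_0^3 (8*x*sin(π*x/3) + 2*sin(π*x/3)) dx. Term by term:
  ∫_0^3 2*sin(π*x/3) dx = 12/π;  ∫_0^3 8*x*sin(π*x/3) dx = 72/π.
Sum: 12/π + 72/π = 84/π.
So RHS = -∫_0^3 v(x) φ(x) dx = -84/π.
LHS − RHS = 42/π ≠ 0, so the identity fails.
(For a valid weak derivative the identity must hold for EVERY test function, in particular this one. The failure shows v is NOT the weak derivative of u.)
Correct weak derivative would be u'(x) = 4*x + 1.


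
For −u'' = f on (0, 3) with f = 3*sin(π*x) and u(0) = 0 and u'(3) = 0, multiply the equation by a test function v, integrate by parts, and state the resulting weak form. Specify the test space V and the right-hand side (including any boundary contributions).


V = {v ∈ H^1(0, 3) : v(0) = 0} (test functions vanish at x = 0 where u is specified); weak form: ∫_0^3 u'v' dx = ∫_0^3 (3*sin(π*x)) v dx for all v ∈ V.

Multiply both sides by a test function v and integrate from 0 to 3:
  ∫_0^3 −u''(x) v(x) dx = ∫_0^3 f(x) v(x) dx.
Integrate the LHS by parts once:
  ∫_0^3 −u'' v dx = −[u'(x) v(x)]_0^3 + ∫_0^3 u'(x) v'(x) dx.
Thus ∫_0^3 u'(x) v'(x) dx = ∫_0^3 f(x) v(x) dx + [u'(x) v(x)]_0^3.
Choose V so that boundary terms are either known or forced to vanish.
Mixed BC: u(0) = 0 (Dirichlet) and u'(3) = 0 (Neumann). Define V = {v ∈ H^1(0, 3) : v(0) = 0}. Then [u' v]_0^3 = u'(3)·v(3) − u'(0)·0 = 0.
Weak formulation: find u (satisfying any essential BC) such that ∫_0^3 u'(x) v'(x) dx = ∫_0^3 f v dx for all v ∈ V (Dirichlet at 0 absorbed into V; the Neumann datum at x = 3 is zero, so no boundary term remains).
Substituting f(x) = 3*sin(π*x), the right-hand side is ∫_0^3 (3*sin(π*x)) v dx.


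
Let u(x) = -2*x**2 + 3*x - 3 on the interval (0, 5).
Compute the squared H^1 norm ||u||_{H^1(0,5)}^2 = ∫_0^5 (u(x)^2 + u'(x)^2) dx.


||u||_{H^1}^2 = 5195/3

The H^1 norm (squared) on an interval (0, L) is
  ||u||_{H^1}^2 = ∫_0^L u(x)^2 dx + ∫_0^L u'(x)^2 dx.
Compute u'(x) = 3 - 4*x.
Then u(x)^2 = 4*x**4 - 12*x**3 + 21*x**2 - 18*x + 9 and u'(x)^2 = 16*x**2 - 24*x + 9.
Integrate each monomial from 0 to 5 using ∫_0^5 c·x^n dx = c·5^(n+1)/(n+1):
  ∫_0^5 u(x)^2 dx = ∫_0^5 (4*x^4 - 12*x^3 + 21*x^2 - 18*x + 9) dx. Term by term:
    ∫_0^5 4*x^4 dx = 2500;  ∫_0^5 -12*x^3 dx = -1875;  ∫_0^5 21*x^2 dx = 875;
    ∫_0^5 -18*x dx = -225;  ∫_0^5 9 dx = 45.
  Sum: 2500 − 1875 + 875 − 225 + 45 = 1320.
  ∫_0^5 u'(x)^2 dx = ∫_0^5 (16*x^2 - 24*x + 9) dx. Term by term:
    ∫_0^5 16*x^2 dx = 2000/3;  ∫_0^5 -24*x dx = -300;  ∫_0^5 9 dx = 45.
  Sum: 2000/3 − 300 + 45 = 1235/3.
Adding: ||u||_{H^1}^2 = 1320 + 1235/3 = 5195/3.


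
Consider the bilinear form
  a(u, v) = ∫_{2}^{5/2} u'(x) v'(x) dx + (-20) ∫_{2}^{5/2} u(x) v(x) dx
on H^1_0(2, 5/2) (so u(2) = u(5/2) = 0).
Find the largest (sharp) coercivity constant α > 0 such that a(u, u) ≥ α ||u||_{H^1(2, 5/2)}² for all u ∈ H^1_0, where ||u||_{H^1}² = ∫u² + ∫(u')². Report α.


α = 4*(-5 + π^2)/(1 + 4*π^2)

Coercivity of a(·,·) on H^1_0(2, 5/2) means a(u, u) ≥ α ||u||_{H^1}² for every u ∈ H^1_0.
The interval has length L = 1/2, and Poincaré/coercivity depend only on L. Here a(u, u) = ∫(u')² + (-20)·∫u².
Here c = -20 < 0 with |c| < (π/L)² = 4*π^2, so coercivity still holds. The condition a(u,u) ≥ α||u||_{H^1}² reads (1−α)∫(u')² ≥ (α−c)∫u². Any admissible α is ≤ 1 (rapidly oscillating u have ∫u²/∫(u')² → 0), and α = 1 would force 0 ≥ (1−c)∫u², impossible since c < 1; so 1−α > 0. By the sharp Poincaré inequality on H^1_0 of an interval of length L, ∫(u')² ≥ (π/L)²∫u² with equality for the first sine mode sin(π(x−x₀)/L) (x₀ the left endpoint), so the inequality holds for all u iff (1−α)(π/L)² ≥ α − c, i.e. α ≤ ((π/L)² + c)/((π/L)² + 1) = (1 + c(L/π)²)/(1 + (L/π)²). (Direct route, valid since c ≤ 0: Poincaré gives c∫u² ≥ c(L/π)²∫(u')², so a(u,u) ≥ (1 + c(L/π)²)∫(u')², while ||u||_{H^1}² ≤ (1 + (L/π)²)∫(u')²; dividing yields the same α.) With (π/L)² = 4*π^2 and c = -20, the largest admissible constant is α = ((π/L)² + c)/((π/L)² + 1).
Simplifying, α = 4*(-5 + π^2)/(1 + 4*π^2).


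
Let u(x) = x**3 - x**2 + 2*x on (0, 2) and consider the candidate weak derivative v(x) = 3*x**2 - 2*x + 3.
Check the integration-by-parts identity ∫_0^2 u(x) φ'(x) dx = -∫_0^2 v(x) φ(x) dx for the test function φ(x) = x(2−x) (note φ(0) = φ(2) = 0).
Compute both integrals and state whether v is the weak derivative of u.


LHS = -24/5, RHS = -92/15. No, v is not the weak derivative of u.

u(x) = x**3 - x**2 + 2*x, classical derivative u'(x) = 3*x**2 - 2*x + 2.
φ(x) = x(2−x), so φ'(x) = 2 - 2*x.
Note φ(0) = φ(2) = 0, so the boundary term u·φ vanishes.
LHS = ∫_0^2 u(x) φ'(x) dx = ∫_0^2 (-2*x^4 + 4*x^3 - 6*x^2 + 4*x) dx. Term by term:
  ∫_0^2 -2*x^4 dx = -64/5;  ∫_0^2 4*x^3 dx = 16;  ∫_0^2 -6*x^2 dx = -16;
  ∫_0^2 4*x dx = 8.
Sum: -64/5 + 16 − 16 + 8 = -24/5.
So LHS = -24/5.
∫_0^2 v(x) φ(x) dx = ∫_0^2 (-3*x^4 + 8*x^3 - 7*x^2 + 6*x) dx. Term by term:
  ∫_0^2 -3*x^4 dx = -96/5;  ∫_0^2 8*x^3 dx = 32;  ∫_0^2 -7*x^2 dx = -56/3;
  ∫_0^2 6*x dx = 12.
Sum: -96/5 + 32 − 56/3 + 12 = 92/15.
So RHS = -∫_0^2 v(x) φ(x) dx = -92/15.
LHS − RHS = 4/3 ≠ 0, so the identity fails.
(For a valid weak derivative the identity must hold for EVERY test function, in particular this one. The failure shows v is NOT the weak derivative of u.)
Correct weak derivative would be u'(x) = 3*x**2 - 2*x + 2.


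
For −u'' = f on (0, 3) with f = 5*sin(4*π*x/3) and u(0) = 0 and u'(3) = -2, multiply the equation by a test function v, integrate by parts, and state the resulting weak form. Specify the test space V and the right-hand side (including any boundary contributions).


V = {v ∈ H^1(0, 3) : v(0) = 0} (test functions vanish at x = 0 where u is specified); weak form: ∫_0^3 u'v' dx = ∫_0^3 (5*sin(4*π*x/3)) v dx − 2·v(3) for all v ∈ V.

Multiply both sides by a test function v and integrate from 0 to 3:
  ∫_0^3 −u''(x) v(x) dx = ∫_0^3 f(x) v(x) dx.
Integrate the LHS by parts once:
  ∫_0^3 −u'' v dx = −[u'(x) v(x)]_0^3 + ∫_0^3 u'(x) v'(x) dx.
Thus ∫_0^3 u'(x) v'(x) dx = ∫_0^3 f(x) v(x) dx + [u'(x) v(x)]_0^3.
Choose V so that boundary terms are either known or forced to vanish.
Mixed BC: u(0) = 0 (Dirichlet) and u'(3) = -2 (Neumann). Define V = {v ∈ H^1(0, 3) : v(0) = 0}. Then [u' v]_0^3 = u'(3)·v(3) − u'(0)·0 = − 2·v(3).
Weak formulation: find u (satisfying any essential BC) such that ∫_0^3 u'(x) v'(x) dx = ∫_0^3 f v dx − 2·v(3) for all v ∈ V (Dirichlet at 0 absorbed into V; Neumann datum at x = 3 contributes the boundary term).
Substituting f(x) = 5*sin(4*π*x/3), the right-hand side is ∫_0^3 (5*sin(4*π*x/3)) v dx − 2·v(3).


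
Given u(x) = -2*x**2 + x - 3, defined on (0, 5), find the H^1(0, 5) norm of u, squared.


||u||_{H^1}^2 = 8875/3

The H^1 norm (squared) on an interval (0, L) is
  ||u||_{H^1}^2 = ∫_0^L u(x)^2 dx + ∫_0^L u'(x)^2 dx.
Compute u'(x) = 1 - 4*x.
Then u(x)^2 = 4*x**4 - 4*x**3 + 13*x**2 - 6*x + 9 and u'(x)^2 = 16*x**2 - 8*x + 1.
Integrate each monomial from 0 to 5 using ∫_0^5 c·x^n dx = c·5^(n+1)/(n+1):
  ∫_0^5 u(x)^2 dx = ∫_0^5 (4*x^4 - 4*x^3 + 13*x^2 - 6*x + 9) dx. Term by term:
    ∫_0^5 4*x^4 dx = 2500;  ∫_0^5 -4*x^3 dx = -625;  ∫_0^5 13*x^2 dx = 1625/3;
    ∫_0^5 -6*x dx = -75;  ∫_0^5 9 dx = 45.
  Sum: 2500 − 625 + 1625/3 − 75 + 45 = 7160/3.
  ∫_0^5 u'(x)^2 dx = ∫_0^5 (16*x^2 - 8*x + 1) dx. Term by term:
    ∫_0^5 16*x^2 dx = 2000/3;  ∫_0^5 -8*x dx = -100;  ∫_0^5 1 dx = 5.
  Sum: 2000/3 − 100 + 5 = 1715/3.
Adding: ||u||_{H^1}^2 = 7160/3 + 1715/3 = 8875/3.


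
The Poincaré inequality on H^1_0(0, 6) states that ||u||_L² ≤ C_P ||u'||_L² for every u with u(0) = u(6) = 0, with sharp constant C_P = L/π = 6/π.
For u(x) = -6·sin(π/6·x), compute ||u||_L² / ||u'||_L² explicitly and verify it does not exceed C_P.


||u||_L² / ||u'||_L² = 6/π = C_P.

u(x) = -6·sin(π/6·x), so u'(x) = -π*cos(π*x/6).
Writing u(x) = A·sin(kπx/L) with A = -6 and k = 1, use ∫_0^L sin²(kπx/L) dx = L/2 and ∫_0^L cos²(kπx/L) dx = L/2.
u² = 36·sin²(π/6·x) and (u')² = π^2·cos²(π/6·x), and each of sin², cos² integrates to L/2 = 3 over (0, 6).
∫_0^6 u² dx = 108, so ||u||_L² = 6*sqrt(3).
∫_0^6 (u')² dx = 3*π^2, so ||u'||_L² = sqrt(3)*π.
Ratio ||u||_L² / ||u'||_L² = 6/π.
Sharp Poincaré constant on H^1_0(0, 6) is C_P = L/π = 6/π, achieved by sin(π/6·x).
This is the k = 1 eigenfunction (up to amplitude), so the ratio equals the sharp Poincaré constant exactly.


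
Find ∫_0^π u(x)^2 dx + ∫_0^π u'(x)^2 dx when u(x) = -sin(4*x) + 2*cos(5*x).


||u||_{H^1(0,π)}^2 = 832/9 + 121*π/2

u'(x) = -10*sin(5*x) - 4*cos(4*x).
Expand u² and (u')² and integrate term by term on (0, π), using: for integers n ≥ 1, ∫_0^π sin²(nx) dx = ∫_0^π cos²(nx) dx = π/2; for n ≠ n', ∫_0^π sin(nx)sin(n'x) dx = ∫_0^π cos(nx)cos(n'x) dx = 0; and by product-to-sum, ∫_0^π sin(nx)cos(n'x) dx = ½∫_0^π [sin((n+n')x) + sin((n−n')x)] dx, which is 0 when n+n' is even and 2n/(n²−n'²) when n+n' is odd (it need not vanish on (0, π)).
  u² squared terms: (-1)²·∫sin(4x)² dx = 1·π/2 = π/2;  (2)²·∫cos(5x)² dx = 4·π/2 = 2*π.
  u² cross terms: 2·(-1)·(2)·∫sin(4x)·cos(5x) dx = -4·(-8/9) = 32/9.
  So ∫_0^π u² dx = π/2 + 2*π + 32/9 = 32/9 + 5*π/2.
  (u')² squared terms: (-10)²·∫sin(5x)² dx = 100·π/2 = 50*π;  (-4)²·∫cos(4x)² dx = 16·π/2 = 8*π.
  (u')² cross terms: 2·(-10)·(-4)·∫sin(5x)·cos(4x) dx = 80·(10/9) = 800/9.
  So ∫_0^π (u')² dx = 50*π + 8*π + 800/9 = 800/9 + 58*π.
||u||_{H^1}^2 = (32/9 + 5*π/2) + (800/9 + 58*π) = 832/9 + 121*π/2.


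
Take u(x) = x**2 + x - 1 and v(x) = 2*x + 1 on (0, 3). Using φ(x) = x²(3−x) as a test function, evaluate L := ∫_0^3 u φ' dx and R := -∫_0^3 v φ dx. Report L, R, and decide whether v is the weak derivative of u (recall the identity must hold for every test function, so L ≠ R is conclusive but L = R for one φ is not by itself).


LHS = -621/20, RHS = -621/20. Yes, v = u' weakly.

u(x) = x**2 + x - 1, classical derivative u'(x) = 2*x + 1.
φ(x) = x²(3−x), so φ'(x) = 3*x*(2 - x).
Note φ(0) = φ(3) = 0, so the boundary term u·φ vanishes.
LHS = ∫_0^3 u(x) φ'(x) dx = ∫_0^3 (-3*x^4 + 3*x^3 + 9*x^2 - 6*x) dx. Term by term:
  ∫_0^3 -3*x^4 dx = -729/5;  ∫_0^3 3*x^3 dx = 243/4;  ∫_0^3 9*x^2 dx = 81;
  ∫_0^3 -6*x dx = -27.
Sum: -729/5 + 243/4 + 81 − 27 = -621/20.
So LHS = -621/20.
∫_0^3 v(x) φ(x) dx = ∫_0^3 (-2*x^4 + 5*x^3 + 3*x^2) dx. Term by term:
  ∫_0^3 -2*x^4 dx = -486/5;  ∫_0^3 5*x^3 dx = 405/4;  ∫_0^3 3*x^2 dx = 27.
Sum: -486/5 + 405/4 + 27 = 621/20.
So RHS = -∫_0^3 v(x) φ(x) dx = -621/20.
LHS = RHS, so the identity holds for this test φ.
Moreover u is smooth here and v(x) = u'(x) = 2*x + 1 pointwise, so the identity holds for every test function. Hence v is the weak derivative of u.


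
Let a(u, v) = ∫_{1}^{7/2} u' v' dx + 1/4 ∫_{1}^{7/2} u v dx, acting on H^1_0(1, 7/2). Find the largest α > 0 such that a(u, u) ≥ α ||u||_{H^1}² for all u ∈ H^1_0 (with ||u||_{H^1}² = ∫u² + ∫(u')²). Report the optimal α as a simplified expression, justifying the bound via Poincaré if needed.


α = (25 + 16*π^2)/(4*(25 + 4*π^2))

Coercivity of a(·,·) on H^1_0(1, 7/2) means a(u, u) ≥ α ||u||_{H^1}² for every u ∈ H^1_0.
The interval has length L = 5/2, and Poincaré/coercivity depend only on L. Here a(u, u) = ∫(u')² + (1/4)·∫u².
Here 0 < c = 1/4 < 1. The condition a(u,u) ≥ α||u||_{H^1}² reads (1−α)∫(u')² ≥ (α−c)∫u². Any admissible α is ≤ 1 (rapidly oscillating u have ∫u²/∫(u')² → 0), and α = 1 would force 0 ≥ (1−c)∫u², impossible since c < 1; so 1−α > 0. By the sharp Poincaré inequality on H^1_0 of an interval of length L, ∫(u')² ≥ (π/L)²∫u² with equality for the first sine mode sin(π(x−x₀)/L) (x₀ the left endpoint), so the inequality holds for all u iff (1−α)(π/L)² ≥ α − c, i.e. α ≤ ((π/L)² + c)/((π/L)² + 1) = (1 + c(L/π)²)/(1 + (L/π)²). With (π/L)² = 4*π^2/25 and c = 1/4, the largest admissible constant is α = ((π/L)² + c)/((π/L)² + 1).
Simplifying, α = (25 + 16*π^2)/(4*(25 + 4*π^2)).


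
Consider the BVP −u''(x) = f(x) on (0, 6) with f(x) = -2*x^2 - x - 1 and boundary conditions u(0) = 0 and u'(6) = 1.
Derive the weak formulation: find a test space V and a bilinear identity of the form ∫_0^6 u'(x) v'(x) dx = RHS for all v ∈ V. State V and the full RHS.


V = {v ∈ H^1(0, 6) : v(0) = 0} (test functions vanish at x = 0 where u is specified); weak form: ∫_0^6 u'v' dx = ∫_0^6 (-2*x^2 - x - 1) v dx + v(6) for all v ∈ V.

Multiply both sides by a test function v and integrate from 0 to 6:
  ∫_0^6 −u''(x) v(x) dx = ∫_0^6 f(x) v(x) dx.
Integrate the LHS by parts once:
  ∫_0^6 −u'' v dx = −[u'(x) v(x)]_0^6 + ∫_0^6 u'(x) v'(x) dx.
Thus ∫_0^6 u'(x) v'(x) dx = ∫_0^6 f(x) v(x) dx + [u'(x) v(x)]_0^6.
Choose V so that boundary terms are either known or forced to vanish.
Mixed BC: u(0) = 0 (Dirichlet) and u'(6) = 1 (Neumann). Define V = {v ∈ H^1(0, 6) : v(0) = 0}. Then [u' v]_0^6 = u'(6)·v(6) − u'(0)·0 = v(6).
Weak formulation: find u (satisfying any essential BC) such that ∫_0^6 u'(x) v'(x) dx = ∫_0^6 f v dx + v(6) for all v ∈ V (Dirichlet at 0 absorbed into V; Neumann datum at x = 6 contributes the boundary term).
Substituting f(x) = -2*x^2 - x - 1, the right-hand side is ∫_0^6 (-2*x^2 - x - 1) v dx + v(6).


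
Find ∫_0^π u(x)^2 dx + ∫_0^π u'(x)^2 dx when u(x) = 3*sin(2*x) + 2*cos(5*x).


||u||_{H^1(0,π)}^2 = -416/7 + 149*π/2

u'(x) = -10*sin(5*x) + 6*cos(2*x).
Expand u² and (u')² and integrate term by term on (0, π), using: for integers n ≥ 1, ∫_0^π sin²(nx) dx = ∫_0^π cos²(nx) dx = π/2; for n ≠ n', ∫_0^π sin(nx)sin(n'x) dx = ∫_0^π cos(nx)cos(n'x) dx = 0; and by product-to-sum, ∫_0^π sin(nx)cos(n'x) dx = ½∫_0^π [sin((n+n')x) + sin((n−n')x)] dx, which is 0 when n+n' is even and 2n/(n²−n'²) when n+n' is odd (it need not vanish on (0, π)).
  u² squared terms: (2)²·∫cos(5x)² dx = 4·π/2 = 2*π;  (3)²·∫sin(2x)² dx = 9·π/2 = 9*π/2.
  u² cross terms: 2·(2)·(3)·∫cos(5x)·sin(2x) dx = 12·(-4/21) = -16/7.
  So ∫_0^π u² dx = 2*π + 9*π/2 − 16/7 = -16/7 + 13*π/2.
  (u')² squared terms: (-10)²·∫sin(5x)² dx = 100·π/2 = 50*π;  (6)²·∫cos(2x)² dx = 36·π/2 = 18*π.
  (u')² cross terms: 2·(-10)·(6)·∫sin(5x)·cos(2x) dx = -120·(10/21) = -400/7.
  So ∫_0^π (u')² dx = 50*π + 18*π − 400/7 = -400/7 + 68*π.
||u||_{H^1}^2 = (-16/7 + 13*π/2) + (-400/7 + 68*π) = -416/7 + 149*π/2.


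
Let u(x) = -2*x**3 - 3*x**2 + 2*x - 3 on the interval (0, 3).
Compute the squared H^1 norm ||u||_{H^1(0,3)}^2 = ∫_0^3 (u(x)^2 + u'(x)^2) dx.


||u||_{H^1}^2 = 215142/35

The H^1 norm (squared) on an interval (0, L) is
  ||u||_{H^1}^2 = ∫_0^L u(x)^2 dx + ∫_0^L u'(x)^2 dx.
Compute u'(x) = -6*x**2 - 6*x + 2.
Then u(x)^2 = 4*x**6 + 12*x**5 + x**4 + 22*x**2 - 12*x + 9 and u'(x)^2 = 36*x**4 + 72*x**3 + 12*x**2 - 24*x + 4.
Integrate each monomial from 0 to 3 using ∫_0^3 c·x^n dx = c·3^(n+1)/(n+1):
  ∫_0^3 u(x)^2 dx = ∫_0^3 (4*x^6 + 12*x^5 + x^4 + 22*x^2 - 12*x + 9) dx. Term by term:
    ∫_0^3 4*x^6 dx = 8748/7;  ∫_0^3 12*x^5 dx = 1458;  ∫_0^3 x^4 dx = 243/5;
    ∫_0^3 22*x^2 dx = 198;  ∫_0^3 -12*x dx = -54;  ∫_0^3 9 dx = 27.
  Sum: 8748/7 + 1458 + 243/5 + 198 − 54 + 27 = 102456/35.
  ∫_0^3 u'(x)^2 dx = ∫_0^3 (36*x^4 + 72*x^3 + 12*x^2 - 24*x + 4) dx. Term by term:
    ∫_0^3 36*x^4 dx = 8748/5;  ∫_0^3 72*x^3 dx = 1458;  ∫_0^3 12*x^2 dx = 108;
    ∫_0^3 -24*x dx = -108;  ∫_0^3 4 dx = 12.
  Sum: 8748/5 + 1458 + 108 − 108 + 12 = 16098/5.
Adding: ||u||_{H^1}^2 = 102456/35 + 16098/5 = 215142/35.


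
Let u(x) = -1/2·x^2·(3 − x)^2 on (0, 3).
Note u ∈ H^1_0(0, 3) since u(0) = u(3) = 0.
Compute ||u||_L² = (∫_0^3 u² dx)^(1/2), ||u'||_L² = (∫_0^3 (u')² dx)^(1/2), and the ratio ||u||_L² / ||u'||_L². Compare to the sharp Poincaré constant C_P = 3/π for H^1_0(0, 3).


||u||_L² / ||u'||_L² = sqrt(3)/2 < C_P = 3/π.

u(x) = -1/2·x^2·(3 − x)^2, so u'(x) = x*(x*(3 - x) - (x - 3)^2).
u(x) = -1/2·x^2·(3 − x)^2 vanishes at x = 0 and x = 3, so u ∈ H^1_0(0, 3). Differentiate via the product rule and integrate the resulting polynomials term by term.
  ∫_0^3 u² dx = ∫_0^3 (x^8/4 - 3*x^7 + 27*x^6/2 - 27*x^5 + 81*x^4/4) dx. Term by term:
    ∫_0^3 x^8/4 dx = 2187/4;  ∫_0^3 -3*x^7 dx = -19683/8;  ∫_0^3 27*x^6/2 dx = 59049/14;
    ∫_0^3 -27*x^5 dx = -6561/2;  ∫_0^3 81*x^4/4 dx = 19683/20.
  Sum: 2187/4 − 19683/8 + 59049/14 − 6561/2 + 19683/20 = 2187/280.
  ∫_0^3 (u')² dx = ∫_0^3 (4*x^6 - 36*x^5 + 117*x^4 - 162*x^3 + 81*x^2) dx. Term by term:
    ∫_0^3 4*x^6 dx = 8748/7;  ∫_0^3 -36*x^5 dx = -4374;  ∫_0^3 117*x^4 dx = 28431/5;
    ∫_0^3 -162*x^3 dx = -6561/2;  ∫_0^3 81*x^2 dx = 729.
  Sum: 8748/7 − 4374 + 28431/5 − 6561/2 + 729 = 729/70.
∫_0^3 u² dx = 2187/280, so ||u||_L² = 27*sqrt(210)/140.
∫_0^3 (u')² dx = 729/70, so ||u'||_L² = 27*sqrt(70)/70.
Ratio ||u||_L² / ||u'||_L² = sqrt(3)/2.
Sharp Poincaré constant on H^1_0(0, 3) is C_P = L/π = 3/π, achieved by sin(π/3·x).
A polynomial bump cannot attain the sharp Poincaré constant (only the first sine eigenfunction does), so the ratio is strictly less than C_P, consistent with ||u||_L² ≤ C_P ||u'||_L².


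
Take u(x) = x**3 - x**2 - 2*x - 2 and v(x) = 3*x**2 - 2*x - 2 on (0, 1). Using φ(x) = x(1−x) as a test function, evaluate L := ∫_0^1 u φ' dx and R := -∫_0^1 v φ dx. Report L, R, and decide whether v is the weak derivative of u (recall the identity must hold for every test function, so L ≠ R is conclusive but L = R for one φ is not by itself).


LHS = 7/20, RHS = 7/20. Yes, v = u' weakly.

u(x) = x**3 - x**2 - 2*x - 2, classical derivative u'(x) = 3*x**2 - 2*x - 2.
φ(x) = x(1−x), so φ'(x) = 1 - 2*x.
Note φ(0) = φ(1) = 0, so the boundary term u·φ vanishes.
LHS = ∫_0^1 u(x) φ'(x) dx = ∫_0^1 (-2*x^4 + 3*x^3 + 3*x^2 + 2*x - 2) dx. Term by term:
  ∫_0^1 -2*x^4 dx = -2/5;  ∫_0^1 3*x^3 dx = 3/4;  ∫_0^1 3*x^2 dx = 1;
  ∫_0^1 2*x dx = 1;  ∫_0^1 -2 dx = -2.
Sum: -2/5 + 3/4 + 1 + 1 − 2 = 7/20.
So LHS = 7/20.
∫_0^1 v(x) φ(x) dx = ∫_0^1 (-3*x^4 + 5*x^3 - 2*x) dx. Term by term:
  ∫_0^1 -3*x^4 dx = -3/5;  ∫_0^1 5*x^3 dx = 5/4;  ∫_0^1 -2*x dx = -1.
Sum: -3/5 + 5/4 − 1 = -7/20.
So RHS = -∫_0^1 v(x) φ(x) dx = 7/20.
LHS = RHS, so the identity holds for this test φ.
Moreover u is smooth here and v(x) = u'(x) = 3*x**2 - 2*x - 2 pointwise, so the identity holds for every test function. Hence v is the weak derivative of u.


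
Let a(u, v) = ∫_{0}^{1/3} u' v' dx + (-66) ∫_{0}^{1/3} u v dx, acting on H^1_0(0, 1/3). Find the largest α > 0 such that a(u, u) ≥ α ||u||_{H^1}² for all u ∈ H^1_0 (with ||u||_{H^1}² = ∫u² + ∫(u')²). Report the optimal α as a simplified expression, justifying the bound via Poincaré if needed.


α = 3*(-22 + 3*π^2)/(1 + 9*π^2)

Coercivity of a(·,·) on H^1_0(0, 1/3) means a(u, u) ≥ α ||u||_{H^1}² for every u ∈ H^1_0.
The interval has length L = 1/3, and Poincaré/coercivity depend only on L. Here a(u, u) = ∫(u')² + (-66)·∫u².
Here c = -66 < 0 with |c| < (π/L)² = 9*π^2, so coercivity still holds. The condition a(u,u) ≥ α||u||_{H^1}² reads (1−α)∫(u')² ≥ (α−c)∫u². Any admissible α is ≤ 1 (rapidly oscillating u have ∫u²/∫(u')² → 0), and α = 1 would force 0 ≥ (1−c)∫u², impossible since c < 1; so 1−α > 0. By the sharp Poincaré inequality on H^1_0 of an interval of length L, ∫(u')² ≥ (π/L)²∫u² with equality for the first sine mode sin(π(x−x₀)/L) (x₀ the left endpoint), so the inequality holds for all u iff (1−α)(π/L)² ≥ α − c, i.e. α ≤ ((π/L)² + c)/((π/L)² + 1) = (1 + c(L/π)²)/(1 + (L/π)²). (Direct route, valid since c ≤ 0: Poincaré gives c∫u² ≥ c(L/π)²∫(u')², so a(u,u) ≥ (1 + c(L/π)²)∫(u')², while ||u||_{H^1}² ≤ (1 + (L/π)²)∫(u')²; dividing yields the same α.) With (π/L)² = 9*π^2 and c = -66, the largest admissible constant is α = ((π/L)² + c)/((π/L)² + 1).
Simplifying, α = 3*(-22 + 3*π^2)/(1 + 9*π^2).


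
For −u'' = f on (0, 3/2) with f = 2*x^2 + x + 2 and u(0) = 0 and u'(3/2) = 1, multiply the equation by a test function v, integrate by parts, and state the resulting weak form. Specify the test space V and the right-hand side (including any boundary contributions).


V = {v ∈ H^1(0, 3/2) : v(0) = 0} (test functions vanish at x = 0 where u is specified); weak form: ∫_0^3/2 u'v' dx = ∫_0^3/2 (2*x^2 + x + 2) v dx + v(3/2) for all v ∈ V.

Multiply both sides by a test function v and integrate from 0 to 3/2:
  ∫_0^3/2 −u''(x) v(x) dx = ∫_0^3/2 f(x) v(x) dx.
Integrate the LHS by parts once:
  ∫_0^3/2 −u'' v dx = −[u'(x) v(x)]_0^3/2 + ∫_0^3/2 u'(x) v'(x) dx.
Thus ∫_0^3/2 u'(x) v'(x) dx = ∫_0^3/2 f(x) v(x) dx + [u'(x) v(x)]_0^3/2.
Choose V so that boundary terms are either known or forced to vanish.
Mixed BC: u(0) = 0 (Dirichlet) and u'(3/2) = 1 (Neumann). Define V = {v ∈ H^1(0, 3/2) : v(0) = 0}. Then [u' v]_0^3/2 = u'(3/2)·v(3/2) − u'(0)·0 = v(3/2).
Weak formulation: find u (satisfying any essential BC) such that ∫_0^3/2 u'(x) v'(x) dx = ∫_0^3/2 f v dx + v(3/2) for all v ∈ V (Dirichlet at 0 absorbed into V; Neumann datum at x = 3/2 contributes the boundary term).
Substituting f(x) = 2*x^2 + x + 2, the right-hand side is ∫_0^3/2 (2*x^2 + x + 2) v dx + v(3/2).


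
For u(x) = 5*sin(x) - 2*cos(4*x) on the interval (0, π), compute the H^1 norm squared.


||u||_{H^1(0,π)}^2 = 136/3 + 59*π

u'(x) = 8*sin(4*x) + 5*cos(x).
Expand u² and (u')² and integrate term by term on (0, π), using: for integers n ≥ 1, ∫_0^π sin²(nx) dx = ∫_0^π cos²(nx) dx = π/2; for n ≠ n', ∫_0^π sin(nx)sin(n'x) dx = ∫_0^π cos(nx)cos(n'x) dx = 0; and by product-to-sum, ∫_0^π sin(nx)cos(n'x) dx = ½∫_0^π [sin((n+n')x) + sin((n−n')x)] dx, which is 0 when n+n' is even and 2n/(n²−n'²) when n+n' is odd (it need not vanish on (0, π)).
  u² squared terms: (-2)²·∫cos(4x)² dx = 4·π/2 = 2*π;  (5)²·∫sin(x)² dx = 25·π/2 = 25*π/2.
  u² cross terms: 2·(-2)·(5)·∫cos(4x)·sin(x) dx = -20·(-2/15) = 8/3.
  So ∫_0^π u² dx = 2*π + 25*π/2 + 8/3 = 8/3 + 29*π/2.
  (u')² squared terms: (5)²·∫cos(x)² dx = 25·π/2 = 25*π/2;  (8)²·∫sin(4x)² dx = 64·π/2 = 32*π.
  (u')² cross terms: 2·(5)·(8)·∫cos(x)·sin(4x) dx = 80·(8/15) = 128/3.
  So ∫_0^π (u')² dx = 25*π/2 + 32*π + 128/3 = 128/3 + 89*π/2.
||u||_{H^1}^2 = (8/3 + 29*π/2) + (128/3 + 89*π/2) = 136/3 + 59*π.


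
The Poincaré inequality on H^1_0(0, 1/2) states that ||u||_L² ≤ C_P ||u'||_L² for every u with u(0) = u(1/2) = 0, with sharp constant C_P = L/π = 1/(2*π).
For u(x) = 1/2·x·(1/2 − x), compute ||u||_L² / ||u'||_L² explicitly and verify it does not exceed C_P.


||u||_L² / ||u'||_L² = sqrt(10)/20 < C_P = 1/(2*π).

u(x) = 1/2·x·(1/2 − x), so u'(x) = 1/4 - x.
u(x) = 1/2·x·(1/2 − x) vanishes at x = 0 and x = 1/2, so u ∈ H^1_0(0, 1/2). Differentiate via the product rule and integrate the resulting polynomials term by term.
  ∫_0^1/2 u² dx = ∫_0^1/2 (x^4/4 - x^3/4 + x^2/16) dx. Term by term:
    ∫_0^1/2 x^4/4 dx = 1/640;  ∫_0^1/2 -x^3/4 dx = -1/256;  ∫_0^1/2 x^2/16 dx = 1/384.
  Sum: 1/640 − 1/256 + 1/384 = 1/3840.
  ∫_0^1/2 (u')² dx = ∫_0^1/2 (x^2 - x/2 + 1/16) dx. Term by term:
    ∫_0^1/2 x^2 dx = 1/24;  ∫_0^1/2 -x/2 dx = -1/16;  ∫_0^1/2 1/16 dx = 1/32.
  Sum: 1/24 − 1/16 + 1/32 = 1/96.
∫_0^1/2 u² dx = 1/3840, so ||u||_L² = sqrt(15)/240.
∫_0^1/2 (u')² dx = 1/96, so ||u'||_L² = sqrt(6)/24.
Ratio ||u||_L² / ||u'||_L² = sqrt(10)/20.
Sharp Poincaré constant on H^1_0(0, 1/2) is C_P = L/π = 1/(2*π), achieved by sin(2*π·x).
A polynomial bump cannot attain the sharp Poincaré constant (only the first sine eigenfunction does), so the ratio is strictly less than C_P, consistent with ||u||_L² ≤ C_P ||u'||_L².


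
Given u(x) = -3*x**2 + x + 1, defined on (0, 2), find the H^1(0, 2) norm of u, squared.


||u||_{H^1}^2 = 1504/15

The H^1 norm (squared) on an interval (0, L) is
  ||u||_{H^1}^2 = ∫_0^L u(x)^2 dx + ∫_0^L u'(x)^2 dx.
Compute u'(x) = 1 - 6*x.
Then u(x)^2 = 9*x**4 - 6*x**3 - 5*x**2 + 2*x + 1 and u'(x)^2 = 36*x**2 - 12*x + 1.
Integrate each monomial from 0 to 2 using ∫_0^2 c·x^n dx = c·2^(n+1)/(n+1):
  ∫_0^2 u(x)^2 dx = ∫_0^2 (9*x^4 - 6*x^3 - 5*x^2 + 2*x + 1) dx. Term by term:
    ∫_0^2 9*x^4 dx = 288/5;  ∫_0^2 -6*x^3 dx = -24;  ∫_0^2 -5*x^2 dx = -40/3;
    ∫_0^2 2*x dx = 4;  ∫_0^2 1 dx = 2.
  Sum: 288/5 − 24 − 40/3 + 4 + 2 = 394/15.
  ∫_0^2 u'(x)^2 dx = ∫_0^2 (36*x^2 - 12*x + 1) dx. Term by term:
    ∫_0^2 36*x^2 dx = 96;  ∫_0^2 -12*x dx = -24;  ∫_0^2 1 dx = 2.
  Sum: 96 − 24 + 2 = 74.
Adding: ||u||_{H^1}^2 = 394/15 + 74 = 1504/15.
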